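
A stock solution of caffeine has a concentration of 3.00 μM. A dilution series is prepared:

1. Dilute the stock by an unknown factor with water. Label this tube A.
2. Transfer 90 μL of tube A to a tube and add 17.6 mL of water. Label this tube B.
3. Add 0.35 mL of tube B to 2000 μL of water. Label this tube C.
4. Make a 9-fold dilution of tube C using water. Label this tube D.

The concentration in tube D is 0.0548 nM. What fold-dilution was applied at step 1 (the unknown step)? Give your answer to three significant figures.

4.61-fold

Step 1: unknown factor x
Step 2: 90 μL + 17.6 mL = 17690 μL total → factor 17690/90 = 196.56
Step 3: 0.35 mL + 2000 μL = 2.35 mL total → factor 2.35/0.35 = 6.7143
Step 4: 9-fold → factor 9
Product of known-step factors = 11878
Overall factor = 3.00 μM / (0.0548 nM) = 54745
x = 54745 / 11878 = 4.61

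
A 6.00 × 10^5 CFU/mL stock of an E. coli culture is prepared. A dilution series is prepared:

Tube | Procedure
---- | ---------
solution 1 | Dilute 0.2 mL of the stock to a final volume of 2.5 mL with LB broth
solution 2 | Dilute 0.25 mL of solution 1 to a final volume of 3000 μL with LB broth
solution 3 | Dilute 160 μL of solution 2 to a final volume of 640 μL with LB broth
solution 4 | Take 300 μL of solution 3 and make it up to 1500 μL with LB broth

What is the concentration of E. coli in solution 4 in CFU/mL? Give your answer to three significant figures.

Step 1: 0.2 mL brought to 2.5 mL → factor 2.5/0.2 = 12.5
Step 2: 0.25 mL brought to 3000 μL → factor 3/0.25 = 12
Step 3: 160 μL brought to 640 μL → factor 640/160 = 4
Step 4: 300 μL brought to 1500 μL → factor 1500/300 = 5
Dilution factor through solution 4 = 12.5 × 12 × 4 × 5 = 3000
[solution 4] = 6.00 × 10^5 CFU/mL / 3000 = 200 CFU/mL

200 CFU/mL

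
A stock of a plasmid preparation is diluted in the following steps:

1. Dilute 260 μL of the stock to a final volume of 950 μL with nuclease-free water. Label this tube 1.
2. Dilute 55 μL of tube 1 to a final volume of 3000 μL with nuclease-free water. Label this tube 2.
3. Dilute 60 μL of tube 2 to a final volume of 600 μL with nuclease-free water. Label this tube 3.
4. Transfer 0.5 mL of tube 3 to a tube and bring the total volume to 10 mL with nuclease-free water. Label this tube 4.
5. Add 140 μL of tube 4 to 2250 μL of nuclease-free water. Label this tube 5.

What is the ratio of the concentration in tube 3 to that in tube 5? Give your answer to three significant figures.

341

Step 1: 260 μL brought to 950 μL → factor 950/260 = 3.6538
Step 2: 55 μL brought to 3000 μL → factor 3000/55 = 54.545
Step 3: 60 μL brought to 600 μL → factor 600/60 = 10
Step 4: 0.5 mL brought to 10 mL → factor 10/0.5 = 20
Step 5: 140 μL + 2250 μL = 2390 μL total → factor 2390/140 = 17.071
Dilution factor to tube 3 = 1993; to tube 5 = 6.8047 × 10^5
[tube 3]/[tube 5] = (factor to tube 5)/(factor to tube 3) = 6.8047 × 10^5/1993 = 341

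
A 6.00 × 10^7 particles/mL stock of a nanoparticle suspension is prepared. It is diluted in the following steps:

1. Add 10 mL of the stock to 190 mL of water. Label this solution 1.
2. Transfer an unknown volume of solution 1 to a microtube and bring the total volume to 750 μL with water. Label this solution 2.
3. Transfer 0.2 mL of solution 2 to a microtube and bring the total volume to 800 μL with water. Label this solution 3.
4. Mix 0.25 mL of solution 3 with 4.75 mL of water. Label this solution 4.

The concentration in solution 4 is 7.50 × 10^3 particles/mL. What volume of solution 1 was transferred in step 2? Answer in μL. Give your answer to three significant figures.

Step 1: 10 mL + 190 mL = 200 mL total → factor 200/10 = 20
Step 2: v brought to 750 μL → factor = 750 μL/v
Step 3: 0.2 mL brought to 800 μL → factor 0.8/0.2 = 4
Step 4: 0.25 mL + 4.75 mL = 5 mL total → factor 5/0.25 = 20
Product of known-step factors = 1600
Overall factor = 6.00 × 10^7 particles/mL / (7.50 × 10^3 particles/mL) = 8000
Step-2 factor = 8000 / 1600 = 5
v = 750 μL / 5 = 150 μL

150 μL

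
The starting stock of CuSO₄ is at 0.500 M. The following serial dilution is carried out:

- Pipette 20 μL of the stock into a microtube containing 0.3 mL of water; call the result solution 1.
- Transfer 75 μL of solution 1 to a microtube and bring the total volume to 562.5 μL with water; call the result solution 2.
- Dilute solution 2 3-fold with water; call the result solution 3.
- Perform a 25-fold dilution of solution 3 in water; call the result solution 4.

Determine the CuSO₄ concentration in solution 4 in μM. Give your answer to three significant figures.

Step 1: 20 μL + 0.3 mL = 320 μL total → factor 320/20 = 16
Step 2: 75 μL brought to 562.5 μL → factor 562.5/75 = 7.5
Step 3: 3-fold → factor 3
Step 4: 25-fold → factor 25
Overall dilution factor = 16 × 7.5 × 3 × 25 = 9000
Final = 0.500 M / 9000 = 5.556 × 10^-5 M = 55.6 μM

55.6 μM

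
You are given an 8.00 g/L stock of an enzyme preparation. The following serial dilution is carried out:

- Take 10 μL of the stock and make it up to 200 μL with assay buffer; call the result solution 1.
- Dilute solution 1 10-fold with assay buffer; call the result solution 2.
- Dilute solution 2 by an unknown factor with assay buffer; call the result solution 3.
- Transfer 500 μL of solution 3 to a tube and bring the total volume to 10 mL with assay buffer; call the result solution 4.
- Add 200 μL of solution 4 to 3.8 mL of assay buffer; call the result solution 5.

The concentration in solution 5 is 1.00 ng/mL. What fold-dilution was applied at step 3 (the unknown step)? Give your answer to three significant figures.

Step 1: 10 μL brought to 200 μL → factor 200/10 = 20
Step 2: 10-fold → factor 10
Step 3: unknown factor x
Step 4: 500 μL brought to 10 mL → factor 10000/500 = 20
Step 5: 200 μL + 3.8 mL = 4000 μL total → factor 4000/200 = 20
Product of known-step factors = 80000
Overall factor = 8.00 g/L / (1.00 ng/mL) = 8 × 10^6
x = 8 × 10^6 / 80000 = 100

100-fold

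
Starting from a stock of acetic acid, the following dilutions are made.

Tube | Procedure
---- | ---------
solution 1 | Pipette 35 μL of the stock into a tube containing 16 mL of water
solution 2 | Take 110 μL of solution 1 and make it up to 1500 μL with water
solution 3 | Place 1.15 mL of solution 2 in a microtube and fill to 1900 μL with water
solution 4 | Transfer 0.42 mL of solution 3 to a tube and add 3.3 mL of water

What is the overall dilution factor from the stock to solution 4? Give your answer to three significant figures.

Step 1: 35 μL + 16 mL = 16035 μL total → factor 16035/35 = 458.14
Step 2: 110 μL brought to 1500 μL → factor 1500/110 = 13.636
Step 3: 1.15 mL brought to 1900 μL → factor 1.9/1.15 = 1.6522
Step 4: 0.42 mL + 3.3 mL = 3.72 mL total → factor 3.72/0.42 = 8.8571
Overall dilution factor = 458.14 × 13.636 × 1.6522 × 8.8571 = 91422

9.14 × 10^4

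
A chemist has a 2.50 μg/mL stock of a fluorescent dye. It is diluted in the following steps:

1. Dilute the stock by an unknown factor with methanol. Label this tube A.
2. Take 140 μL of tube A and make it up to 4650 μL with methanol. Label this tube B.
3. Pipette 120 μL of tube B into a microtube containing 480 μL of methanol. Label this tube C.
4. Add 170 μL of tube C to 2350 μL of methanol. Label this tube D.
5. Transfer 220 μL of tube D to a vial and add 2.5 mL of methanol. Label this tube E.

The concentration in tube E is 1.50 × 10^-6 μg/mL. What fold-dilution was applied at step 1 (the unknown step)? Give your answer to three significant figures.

Step 1: unknown factor x
Step 2: 140 μL brought to 4650 μL → factor 4650/140 = 33.214
Step 3: 120 μL + 480 μL = 600 μL total → factor 600/120 = 5
Step 4: 170 μL + 2350 μL = 2520 μL total → factor 2520/170 = 14.824
Step 5: 220 μL + 2.5 mL = 2720 μL total → factor 2720/220 = 12.364
Product of known-step factors = 30436
Overall factor = 2.50 μg/mL / (1.50 × 10^-6 μg/mL) = 1.6667 × 10^6
x = 1.6667 × 10^6 / 30436 = 54.8

54.8-fold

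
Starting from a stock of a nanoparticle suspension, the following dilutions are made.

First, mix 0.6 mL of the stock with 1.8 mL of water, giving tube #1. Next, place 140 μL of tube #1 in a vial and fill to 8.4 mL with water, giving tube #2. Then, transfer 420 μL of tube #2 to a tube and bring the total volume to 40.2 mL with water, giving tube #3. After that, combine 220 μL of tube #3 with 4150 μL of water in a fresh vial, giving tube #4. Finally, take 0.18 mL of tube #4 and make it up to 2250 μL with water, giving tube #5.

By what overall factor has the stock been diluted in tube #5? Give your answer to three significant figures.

Step 1: 0.6 mL + 1.8 mL = 2.4 mL total → factor 2.4/0.6 = 4
Step 2: 140 μL brought to 8.4 mL → factor 8400/140 = 60
Step 3: 420 μL brought to 40.2 mL → factor 40200/420 = 95.714
Step 4: 220 μL + 4150 μL = 4370 μL total → factor 4370/220 = 19.864
Step 5: 0.18 mL brought to 2250 μL → factor 2.25/0.18 = 12.5
Overall dilution factor = 4 × 60 × 95.714 × 19.864 × 12.5 = 5.7037 × 10^6

5.70 × 10^6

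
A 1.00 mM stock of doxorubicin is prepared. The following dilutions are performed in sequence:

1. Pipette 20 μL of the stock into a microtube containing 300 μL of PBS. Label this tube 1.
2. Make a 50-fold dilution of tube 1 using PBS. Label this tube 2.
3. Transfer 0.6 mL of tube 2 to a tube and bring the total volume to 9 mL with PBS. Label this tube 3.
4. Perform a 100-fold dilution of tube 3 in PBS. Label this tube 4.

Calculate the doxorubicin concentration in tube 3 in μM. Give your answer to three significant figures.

0.0833 μM

Step 1: 20 μL + 300 μL = 320 μL total → factor 320/20 = 16
Step 2: 50-fold → factor 50
Step 3: 0.6 mL brought to 9 mL → factor 9/0.6 = 15
Dilution factor through tube 3 = 16 × 50 × 15 = 12000
[tube 3] = 1.00 mM / 12000 = 8.333 × 10^-5 mM = 0.0833 μM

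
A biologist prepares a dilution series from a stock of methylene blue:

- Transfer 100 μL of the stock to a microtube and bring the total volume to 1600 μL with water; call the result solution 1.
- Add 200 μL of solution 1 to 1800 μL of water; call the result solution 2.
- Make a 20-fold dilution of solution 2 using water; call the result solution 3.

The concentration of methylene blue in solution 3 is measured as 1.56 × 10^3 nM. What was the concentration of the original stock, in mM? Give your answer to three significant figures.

Step 1: 100 μL brought to 1600 μL → factor 1600/100 = 16
Step 2: 200 μL + 1800 μL = 2000 μL total → factor 2000/200 = 10
Step 3: 20-fold → factor 20
Overall dilution factor = 16 × 10 × 20 = 3200
Stock = 1.56 × 10^3 nM × 3200 = 4.992 × 10^6 nM = 4.99 mM

4.99 mM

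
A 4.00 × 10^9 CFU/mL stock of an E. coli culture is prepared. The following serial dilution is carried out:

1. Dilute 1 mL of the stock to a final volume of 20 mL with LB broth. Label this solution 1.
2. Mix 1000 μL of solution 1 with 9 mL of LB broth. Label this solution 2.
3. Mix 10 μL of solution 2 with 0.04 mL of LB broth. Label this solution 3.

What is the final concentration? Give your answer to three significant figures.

4.00 × 10^6 CFU/mL

Step 1: 1 mL brought to 20 mL → factor 20/1 = 20
Step 2: 1000 μL + 9 mL = 10000 μL total → factor 10000/1000 = 10
Step 3: 10 μL + 0.04 mL = 50 μL total → factor 50/10 = 5
Overall dilution factor = 20 × 10 × 5 = 1000
Final = 4.00 × 10^9 CFU/mL / 1000 = 4.00 × 10^6 CFU/mL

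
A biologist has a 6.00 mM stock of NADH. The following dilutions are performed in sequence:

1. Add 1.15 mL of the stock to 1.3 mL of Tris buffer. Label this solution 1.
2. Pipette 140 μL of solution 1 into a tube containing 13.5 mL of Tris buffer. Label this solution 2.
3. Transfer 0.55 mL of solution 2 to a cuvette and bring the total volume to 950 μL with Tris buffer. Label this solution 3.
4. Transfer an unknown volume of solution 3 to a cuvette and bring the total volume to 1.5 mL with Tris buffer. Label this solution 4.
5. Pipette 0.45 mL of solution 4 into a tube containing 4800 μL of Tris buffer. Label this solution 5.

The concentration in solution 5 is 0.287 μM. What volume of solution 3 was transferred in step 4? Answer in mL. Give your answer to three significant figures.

0.300 mL

Step 1: 1.15 mL + 1.3 mL = 2.45 mL total → factor 2.45/1.15 = 2.1304
Step 2: 140 μL + 13.5 mL = 13640 μL total → factor 13640/140 = 97.429
Step 3: 0.55 mL brought to 950 μL → factor 0.95/0.55 = 1.7273
Step 4: v brought to 1.5 mL → factor = 1.5 mL/v
Step 5: 0.45 mL + 4800 μL = 5.25 mL total → factor 5.25/0.45 = 11.667
Product of known-step factors = 4182.8
Overall factor = 6.00 mM / (0.287 μM) = 20906
Step-4 factor = 20906 / 4182.8 = 4.9981
v = 1.5 mL / 4.9981 = 0.300 mL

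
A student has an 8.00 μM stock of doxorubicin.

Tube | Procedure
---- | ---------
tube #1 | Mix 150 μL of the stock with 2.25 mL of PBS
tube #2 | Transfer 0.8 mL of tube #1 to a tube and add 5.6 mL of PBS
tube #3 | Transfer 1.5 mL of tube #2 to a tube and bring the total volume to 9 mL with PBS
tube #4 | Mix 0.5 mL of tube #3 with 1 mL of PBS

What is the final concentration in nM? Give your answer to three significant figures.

Step 1: 150 μL + 2.25 mL = 2400 μL total → factor 2400/150 = 16
Step 2: 0.8 mL + 5.6 mL = 6.4 mL total → factor 6.4/0.8 = 8
Step 3: 1.5 mL brought to 9 mL → factor 9/1.5 = 6
Step 4: 0.5 mL + 1 mL = 1.5 mL total → factor 1.5/0.5 = 3
Overall dilution factor = 16 × 8 × 6 × 3 = 2304
Final = 8.00 μM / 2304 = 0.003472 μM = 3.47 nM

3.47 nM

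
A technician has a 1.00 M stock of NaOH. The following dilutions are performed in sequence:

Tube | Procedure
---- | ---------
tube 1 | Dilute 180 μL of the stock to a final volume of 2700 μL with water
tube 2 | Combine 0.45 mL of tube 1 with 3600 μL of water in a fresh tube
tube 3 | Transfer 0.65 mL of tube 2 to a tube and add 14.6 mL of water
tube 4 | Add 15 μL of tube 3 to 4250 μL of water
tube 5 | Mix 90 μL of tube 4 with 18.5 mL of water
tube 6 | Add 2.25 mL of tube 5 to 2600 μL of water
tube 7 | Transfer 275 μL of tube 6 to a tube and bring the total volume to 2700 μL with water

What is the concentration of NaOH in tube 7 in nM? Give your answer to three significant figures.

0.254 nM

Step 1: 180 μL brought to 2700 μL → factor 2700/180 = 15
Step 2: 0.45 mL + 3600 μL = 4.05 mL total → factor 4.05/0.45 = 9
Step 3: 0.65 mL + 14.6 mL = 15.25 mL total → factor 15.25/0.65 = 23.462
Step 4: 15 μL + 4250 μL = 4265 μL total → factor 4265/15 = 284.33
Step 5: 90 μL + 18.5 mL = 18590 μL total → factor 18590/90 = 206.56
Step 6: 2.25 mL + 2600 μL = 4.85 mL total → factor 4.85/2.25 = 2.1556
Step 7: 275 μL brought to 2700 μL → factor 2700/275 = 9.8182
Dilution factor through tube 7 = 15 × 9 × 23.462 × 284.33 × 206.56 × 2.1556 × 9.8182 = 3.9368 × 10^9
[tube 7] = 1.00 M / 3.9368 × 10^9 = 2.540 × 10^-10 M = 0.254 nM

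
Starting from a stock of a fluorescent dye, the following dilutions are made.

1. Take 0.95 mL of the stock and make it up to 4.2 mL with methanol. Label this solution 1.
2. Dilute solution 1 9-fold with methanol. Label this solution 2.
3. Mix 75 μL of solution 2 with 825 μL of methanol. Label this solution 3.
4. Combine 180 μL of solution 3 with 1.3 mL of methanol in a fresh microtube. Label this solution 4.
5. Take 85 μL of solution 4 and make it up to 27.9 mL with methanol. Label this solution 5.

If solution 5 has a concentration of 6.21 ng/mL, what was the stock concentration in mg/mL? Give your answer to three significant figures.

Step 1: 0.95 mL brought to 4.2 mL → factor 4.2/0.95 = 4.4211
Step 2: 9-fold → factor 9
Step 3: 75 μL + 825 μL = 900 μL total → factor 900/75 = 12
Step 4: 180 μL + 1.3 mL = 1480 μL total → factor 1480/180 = 8.2222
Step 5: 85 μL brought to 27.9 mL → factor 27900/85 = 328.24
Overall dilution factor = 4.4211 × 9 × 12 × 8.2222 × 328.24 = 1.2886 × 10^6
Stock = 6.21 ng/mL × 1.2886 × 10^6 = 8.002 × 10^6 ng/mL = 8.00 mg/mL

8.00 mg/mL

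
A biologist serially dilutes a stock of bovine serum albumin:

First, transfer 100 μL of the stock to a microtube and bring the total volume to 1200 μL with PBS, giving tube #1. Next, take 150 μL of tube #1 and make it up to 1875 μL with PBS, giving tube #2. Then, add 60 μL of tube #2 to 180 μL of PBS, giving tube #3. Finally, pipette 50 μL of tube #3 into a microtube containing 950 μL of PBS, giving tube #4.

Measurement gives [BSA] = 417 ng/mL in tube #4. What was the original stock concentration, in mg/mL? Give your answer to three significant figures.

Step 1: 100 μL brought to 1200 μL → factor 1200/100 = 12
Step 2: 150 μL brought to 1875 μL → factor 1875/150 = 12.5
Step 3: 60 μL + 180 μL = 240 μL total → factor 240/60 = 4
Step 4: 50 μL + 950 μL = 1000 μL total → factor 1000/50 = 20
Overall dilution factor = 12 × 12.5 × 4 × 20 = 12000
Stock = 417 ng/mL × 12000 = 5.004 × 10^6 ng/mL = 5.00 mg/mL

5.00 mg/mL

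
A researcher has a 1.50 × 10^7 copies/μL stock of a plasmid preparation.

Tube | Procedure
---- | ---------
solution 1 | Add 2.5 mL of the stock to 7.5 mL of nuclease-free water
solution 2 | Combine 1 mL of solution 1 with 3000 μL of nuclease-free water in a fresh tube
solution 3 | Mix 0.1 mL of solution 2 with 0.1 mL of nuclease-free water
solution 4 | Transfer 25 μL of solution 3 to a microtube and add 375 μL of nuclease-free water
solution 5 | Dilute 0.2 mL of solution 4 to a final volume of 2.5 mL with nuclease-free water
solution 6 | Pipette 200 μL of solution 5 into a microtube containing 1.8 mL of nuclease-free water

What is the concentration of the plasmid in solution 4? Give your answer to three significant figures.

2.93 × 10^4 copies/μL

Step 1: 2.5 mL + 7.5 mL = 10 mL total → factor 10/2.5 = 4
Step 2: 1 mL + 3000 μL = 4 mL total → factor 4/1 = 4
Step 3: 0.1 mL + 0.1 mL = 0.2 mL total → factor 0.2/0.1 = 2
Step 4: 25 μL + 375 μL = 400 μL total → factor 400/25 = 16
Dilution factor through solution 4 = 4 × 4 × 2 × 16 = 512
[solution 4] = 1.50 × 10^7 copies/μL / 512 = 2.93 × 10^4 copies/μL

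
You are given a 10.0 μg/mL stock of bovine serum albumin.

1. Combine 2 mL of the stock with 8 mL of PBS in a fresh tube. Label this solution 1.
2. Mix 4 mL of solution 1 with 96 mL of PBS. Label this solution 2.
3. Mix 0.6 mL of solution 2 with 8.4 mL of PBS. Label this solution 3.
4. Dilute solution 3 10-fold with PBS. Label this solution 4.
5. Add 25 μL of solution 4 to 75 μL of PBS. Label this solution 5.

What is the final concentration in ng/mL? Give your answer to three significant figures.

0.133 ng/mL

Step 1: 2 mL + 8 mL = 10 mL total → factor 10/2 = 5
Step 2: 4 mL + 96 mL = 100 mL total → factor 100/4 = 25
Step 3: 0.6 mL + 8.4 mL = 9 mL total → factor 9/0.6 = 15
Step 4: 10-fold → factor 10
Step 5: 25 μL + 75 μL = 100 μL total → factor 100/25 = 4
Overall dilution factor = 5 × 25 × 15 × 10 × 4 = 75000
Final = 10.0 μg/mL / 75000 = 0.0001333 μg/mL = 0.133 ng/mL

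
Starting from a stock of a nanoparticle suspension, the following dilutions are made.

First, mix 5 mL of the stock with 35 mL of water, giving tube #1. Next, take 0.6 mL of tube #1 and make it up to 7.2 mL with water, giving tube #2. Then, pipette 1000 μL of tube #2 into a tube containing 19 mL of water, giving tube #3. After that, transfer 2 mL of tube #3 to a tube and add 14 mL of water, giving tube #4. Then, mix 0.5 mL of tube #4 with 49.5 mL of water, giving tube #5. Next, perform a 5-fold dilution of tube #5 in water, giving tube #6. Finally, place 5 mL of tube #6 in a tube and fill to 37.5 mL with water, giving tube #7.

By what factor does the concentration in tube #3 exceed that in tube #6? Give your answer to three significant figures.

Step 1: 5 mL + 35 mL = 40 mL total → factor 40/5 = 8
Step 2: 0.6 mL brought to 7.2 mL → factor 7.2/0.6 = 12
Step 3: 1000 μL + 19 mL = 20000 μL total → factor 20000/1000 = 20
Step 4: 2 mL + 14 mL = 16 mL total → factor 16/2 = 8
Step 5: 0.5 mL + 49.5 mL = 50 mL total → factor 50/0.5 = 100
Step 6: 5-fold → factor 5
Dilution factor to tube #3 = 1920; to tube #6 = 7.68 × 10^6
[tube #3]/[tube #6] = (factor to tube #6)/(factor to tube #3) = 7.68 × 10^6/1920 = 4.00 × 10^3

4.00 × 10^3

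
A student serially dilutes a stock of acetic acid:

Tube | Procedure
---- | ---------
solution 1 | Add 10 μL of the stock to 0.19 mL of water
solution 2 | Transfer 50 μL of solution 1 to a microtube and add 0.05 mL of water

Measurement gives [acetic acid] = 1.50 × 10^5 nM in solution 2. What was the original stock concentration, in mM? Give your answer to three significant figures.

Step 1: 10 μL + 0.19 mL = 200 μL total → factor 200/10 = 20
Step 2: 50 μL + 0.05 mL = 100 μL total → factor 100/50 = 2
Overall dilution factor = 20 × 2 = 40
Stock = 1.50 × 10^5 nM × 40 = 6.000 × 10^6 nM = 6.00 mM

6.00 mM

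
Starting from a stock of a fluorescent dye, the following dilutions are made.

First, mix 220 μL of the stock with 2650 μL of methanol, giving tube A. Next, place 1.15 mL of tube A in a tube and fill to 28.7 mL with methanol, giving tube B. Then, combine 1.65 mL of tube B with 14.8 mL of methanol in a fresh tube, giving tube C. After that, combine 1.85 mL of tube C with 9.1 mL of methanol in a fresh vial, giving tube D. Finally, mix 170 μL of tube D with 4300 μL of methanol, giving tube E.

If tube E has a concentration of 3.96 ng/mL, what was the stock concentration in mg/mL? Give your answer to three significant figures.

2.00 mg/mL

Step 1: 220 μL + 2650 μL = 2870 μL total → factor 2870/220 = 13.045
Step 2: 1.15 mL brought to 28.7 mL → factor 28.7/1.15 = 24.957
Step 3: 1.65 mL + 14.8 mL = 16.45 mL total → factor 16.45/1.65 = 9.9697
Step 4: 1.85 mL + 9.1 mL = 10.95 mL total → factor 10.95/1.85 = 5.9189
Step 5: 170 μL + 4300 μL = 4470 μL total → factor 4470/170 = 26.294
Overall dilution factor = 13.045 × 24.957 × 9.9697 × 5.9189 × 26.294 = 5.0516 × 10^5
Stock = 3.96 ng/mL × 5.0516 × 10^5 = 2.000 × 10^6 ng/mL = 2.00 mg/mL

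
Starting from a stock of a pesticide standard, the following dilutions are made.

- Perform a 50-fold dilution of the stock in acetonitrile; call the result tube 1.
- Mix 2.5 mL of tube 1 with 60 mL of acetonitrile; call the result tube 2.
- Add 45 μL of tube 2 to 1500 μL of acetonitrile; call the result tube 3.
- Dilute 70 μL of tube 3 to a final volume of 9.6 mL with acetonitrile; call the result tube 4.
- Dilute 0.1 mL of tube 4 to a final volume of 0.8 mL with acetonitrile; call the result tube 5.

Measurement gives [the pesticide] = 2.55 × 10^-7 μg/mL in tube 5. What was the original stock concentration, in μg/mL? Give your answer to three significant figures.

12.0 μg/mL

Step 1: 50-fold → factor 50
Step 2: 2.5 mL + 60 mL = 62.5 mL total → factor 62.5/2.5 = 25
Step 3: 45 μL + 1500 μL = 1545 μL total → factor 1545/45 = 34.333
Step 4: 70 μL brought to 9.6 mL → factor 9600/70 = 137.14
Step 5: 0.1 mL brought to 0.8 mL → factor 0.8/0.1 = 8
Overall dilution factor = 50 × 25 × 34.333 × 137.14 × 8 = 4.7086 × 10^7
Stock = 2.55 × 10^-7 μg/mL × 4.7086 × 10^7 = 12.0 μg/mL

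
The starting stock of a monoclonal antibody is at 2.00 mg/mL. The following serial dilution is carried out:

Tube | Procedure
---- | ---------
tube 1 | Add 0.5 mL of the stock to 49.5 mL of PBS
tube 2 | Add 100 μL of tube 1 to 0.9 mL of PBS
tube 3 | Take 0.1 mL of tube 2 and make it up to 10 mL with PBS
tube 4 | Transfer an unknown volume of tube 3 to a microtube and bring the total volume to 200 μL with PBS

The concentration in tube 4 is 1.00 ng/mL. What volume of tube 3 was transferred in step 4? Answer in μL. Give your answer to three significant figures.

10.0 μL

Step 1: 0.5 mL + 49.5 mL = 50 mL total → factor 50/0.5 = 100
Step 2: 100 μL + 0.9 mL = 1000 μL total → factor 1000/100 = 10
Step 3: 0.1 mL brought to 10 mL → factor 10/0.1 = 100
Step 4: v brought to 200 μL → factor = 200 μL/v
Product of known-step factors = 1 × 10^5
Overall factor = 2.00 mg/mL / (1.00 ng/mL) = 2 × 10^6
Step-4 factor = 2 × 10^6 / 1 × 10^5 = 20
v = 200 μL / 20 = 10.0 μL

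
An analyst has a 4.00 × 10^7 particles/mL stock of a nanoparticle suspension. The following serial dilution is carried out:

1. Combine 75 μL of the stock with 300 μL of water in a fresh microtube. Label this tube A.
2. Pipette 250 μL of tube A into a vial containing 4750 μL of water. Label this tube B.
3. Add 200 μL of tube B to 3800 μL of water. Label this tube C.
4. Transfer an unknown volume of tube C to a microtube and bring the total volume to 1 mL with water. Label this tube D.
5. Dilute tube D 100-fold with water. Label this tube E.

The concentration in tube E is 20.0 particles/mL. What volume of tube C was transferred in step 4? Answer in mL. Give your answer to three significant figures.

Step 1: 75 μL + 300 μL = 375 μL total → factor 375/75 = 5
Step 2: 250 μL + 4750 μL = 5000 μL total → factor 5000/250 = 20
Step 3: 200 μL + 3800 μL = 4000 μL total → factor 4000/200 = 20
Step 4: v brought to 1 mL → factor = 1 mL/v
Step 5: 100-fold → factor 100
Product of known-step factors = 2 × 10^5
Overall factor = 4.00 × 10^7 particles/mL / (20.0 particles/mL) = 2 × 10^6
Step-4 factor = 2 × 10^6 / 2 × 10^5 = 10
v = 1 mL / 10 = 0.100 mL

0.100 mL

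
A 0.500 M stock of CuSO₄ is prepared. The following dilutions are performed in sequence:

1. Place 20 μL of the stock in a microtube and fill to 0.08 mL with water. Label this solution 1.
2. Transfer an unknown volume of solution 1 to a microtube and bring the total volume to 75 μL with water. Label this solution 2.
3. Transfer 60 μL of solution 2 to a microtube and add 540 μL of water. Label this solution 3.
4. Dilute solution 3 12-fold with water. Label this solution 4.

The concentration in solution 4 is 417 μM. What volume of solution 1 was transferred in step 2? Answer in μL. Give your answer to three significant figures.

Step 1: 20 μL brought to 0.08 mL → factor 80/20 = 4
Step 2: v brought to 75 μL → factor = 75 μL/v
Step 3: 60 μL + 540 μL = 600 μL total → factor 600/60 = 10
Step 4: 12-fold → factor 12
Product of known-step factors = 480
Overall factor = 0.500 M / (417 μM) = 1199
Step-2 factor = 1199 / 480 = 2.498
v = 75 μL / 2.498 = 30.0 μL

30.0 μL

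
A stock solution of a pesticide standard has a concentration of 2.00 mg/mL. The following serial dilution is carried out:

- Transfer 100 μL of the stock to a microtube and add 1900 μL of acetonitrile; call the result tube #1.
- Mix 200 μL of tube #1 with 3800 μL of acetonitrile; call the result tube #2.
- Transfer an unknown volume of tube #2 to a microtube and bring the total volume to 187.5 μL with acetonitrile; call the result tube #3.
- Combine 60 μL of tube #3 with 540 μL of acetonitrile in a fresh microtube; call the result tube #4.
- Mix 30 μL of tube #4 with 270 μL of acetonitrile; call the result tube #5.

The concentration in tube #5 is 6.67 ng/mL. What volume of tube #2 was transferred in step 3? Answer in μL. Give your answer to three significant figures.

25.0 μL

Step 1: 100 μL + 1900 μL = 2000 μL total → factor 2000/100 = 20
Step 2: 200 μL + 3800 μL = 4000 μL total → factor 4000/200 = 20
Step 3: v brought to 187.5 μL → factor = 187.5 μL/v
Step 4: 60 μL + 540 μL = 600 μL total → factor 600/60 = 10
Step 5: 30 μL + 270 μL = 300 μL total → factor 300/30 = 10
Product of known-step factors = 40000
Overall factor = 2.00 mg/mL / (6.67 ng/mL) = 2.9985 × 10^5
Step-3 factor = 2.9985 × 10^5 / 40000 = 7.4963
v = 187.5 μL / 7.4963 = 25.0 μL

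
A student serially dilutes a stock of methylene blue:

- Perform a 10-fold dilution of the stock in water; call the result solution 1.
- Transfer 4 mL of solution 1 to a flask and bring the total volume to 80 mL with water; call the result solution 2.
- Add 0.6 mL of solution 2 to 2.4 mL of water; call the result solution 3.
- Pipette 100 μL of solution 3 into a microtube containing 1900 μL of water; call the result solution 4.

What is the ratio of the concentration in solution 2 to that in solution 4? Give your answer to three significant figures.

100

Step 1: 10-fold → factor 10
Step 2: 4 mL brought to 80 mL → factor 80/4 = 20
Step 3: 0.6 mL + 2.4 mL = 3 mL total → factor 3/0.6 = 5
Step 4: 100 μL + 1900 μL = 2000 μL total → factor 2000/100 = 20
Dilution factor to solution 2 = 200; to solution 4 = 20000
[solution 2]/[solution 4] = (factor to solution 4)/(factor to solution 2) = 20000/200 = 100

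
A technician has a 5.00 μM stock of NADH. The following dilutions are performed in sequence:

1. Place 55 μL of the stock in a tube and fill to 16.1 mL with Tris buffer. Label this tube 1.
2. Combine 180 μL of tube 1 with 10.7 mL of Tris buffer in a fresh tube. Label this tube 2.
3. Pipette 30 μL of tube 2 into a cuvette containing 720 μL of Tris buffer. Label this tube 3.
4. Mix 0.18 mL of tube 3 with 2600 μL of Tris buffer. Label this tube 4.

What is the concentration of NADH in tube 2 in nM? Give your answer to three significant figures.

0.283 nM

Step 1: 55 μL brought to 16.1 mL → factor 16100/55 = 292.73
Step 2: 180 μL + 10.7 mL = 10880 μL total → factor 10880/180 = 60.444
Dilution factor through tube 2 = 292.73 × 60.444 = 17694
[tube 2] = 5.00 μM / 17694 = 0.0002826 μM = 0.283 nM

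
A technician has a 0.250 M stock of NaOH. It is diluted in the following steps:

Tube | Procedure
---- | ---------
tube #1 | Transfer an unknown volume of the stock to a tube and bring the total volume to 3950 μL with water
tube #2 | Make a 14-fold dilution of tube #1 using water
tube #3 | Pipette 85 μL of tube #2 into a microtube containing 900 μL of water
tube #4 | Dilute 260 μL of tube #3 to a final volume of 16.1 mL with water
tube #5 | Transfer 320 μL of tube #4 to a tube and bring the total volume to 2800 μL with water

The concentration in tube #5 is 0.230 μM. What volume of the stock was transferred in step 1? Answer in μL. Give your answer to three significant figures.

Step 1: v brought to 3950 μL → factor = 3950 μL/v
Step 2: 14-fold → factor 14
Step 3: 85 μL + 900 μL = 985 μL total → factor 985/85 = 11.588
Step 4: 260 μL brought to 16.1 mL → factor 16100/260 = 61.923
Step 5: 320 μL brought to 2800 μL → factor 2800/320 = 8.75
Product of known-step factors = 87903
Overall factor = 0.250 M / (0.230 μM) = 1.087 × 10^6
Step-1 factor = 1.087 × 10^6 / 87903 = 12.365
v = 3950 μL / 12.365 = 319 μL

319 μL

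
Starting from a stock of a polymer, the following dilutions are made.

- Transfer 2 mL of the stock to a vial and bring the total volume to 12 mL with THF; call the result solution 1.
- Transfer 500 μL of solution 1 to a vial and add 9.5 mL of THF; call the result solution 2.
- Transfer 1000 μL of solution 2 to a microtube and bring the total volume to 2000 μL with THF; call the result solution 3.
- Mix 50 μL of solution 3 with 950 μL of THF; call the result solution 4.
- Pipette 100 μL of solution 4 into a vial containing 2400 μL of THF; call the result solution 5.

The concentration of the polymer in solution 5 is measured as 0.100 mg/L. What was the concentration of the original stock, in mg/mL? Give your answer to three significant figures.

Step 1: 2 mL brought to 12 mL → factor 12/2 = 6
Step 2: 500 μL + 9.5 mL = 10000 μL total → factor 10000/500 = 20
Step 3: 1000 μL brought to 2000 μL → factor 2000/1000 = 2
Step 4: 50 μL + 950 μL = 1000 μL total → factor 1000/50 = 20
Step 5: 100 μL + 2400 μL = 2500 μL total → factor 2500/100 = 25
Overall dilution factor = 6 × 20 × 2 × 20 × 25 = 1.2 × 10^5
Stock = 0.100 mg/L × 1.2 × 10^5 = 1.200 × 10^4 mg/L = 12.0 mg/mL

12.0 mg/mL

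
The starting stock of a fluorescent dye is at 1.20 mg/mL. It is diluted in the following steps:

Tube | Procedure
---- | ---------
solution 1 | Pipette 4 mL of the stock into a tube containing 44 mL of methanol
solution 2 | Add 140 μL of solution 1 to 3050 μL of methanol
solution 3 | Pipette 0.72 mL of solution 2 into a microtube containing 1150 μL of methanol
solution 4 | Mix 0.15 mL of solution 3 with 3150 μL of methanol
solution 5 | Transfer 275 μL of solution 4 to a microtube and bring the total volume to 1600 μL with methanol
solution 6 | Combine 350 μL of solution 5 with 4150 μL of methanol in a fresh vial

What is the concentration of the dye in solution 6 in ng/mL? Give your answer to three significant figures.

1.03 ng/mL

Step 1: 4 mL + 44 mL = 48 mL total → factor 48/4 = 12
Step 2: 140 μL + 3050 μL = 3190 μL total → factor 3190/140 = 22.786
Step 3: 0.72 mL + 1150 μL = 1.87 mL total → factor 1.87/0.72 = 2.5972
Step 4: 0.15 mL + 3150 μL = 3.3 mL total → factor 3.3/0.15 = 22
Step 5: 275 μL brought to 1600 μL → factor 1600/275 = 5.8182
Step 6: 350 μL + 4150 μL = 4500 μL total → factor 4500/350 = 12.857
Overall dilution factor = 12 × 22.786 × 2.5972 × 22 × 5.8182 × 12.857 = 1.1687 × 10^6
Final = 1.20 mg/mL / 1.1687 × 10^6 = 1.027 × 10^-6 mg/mL = 1.03 ng/mL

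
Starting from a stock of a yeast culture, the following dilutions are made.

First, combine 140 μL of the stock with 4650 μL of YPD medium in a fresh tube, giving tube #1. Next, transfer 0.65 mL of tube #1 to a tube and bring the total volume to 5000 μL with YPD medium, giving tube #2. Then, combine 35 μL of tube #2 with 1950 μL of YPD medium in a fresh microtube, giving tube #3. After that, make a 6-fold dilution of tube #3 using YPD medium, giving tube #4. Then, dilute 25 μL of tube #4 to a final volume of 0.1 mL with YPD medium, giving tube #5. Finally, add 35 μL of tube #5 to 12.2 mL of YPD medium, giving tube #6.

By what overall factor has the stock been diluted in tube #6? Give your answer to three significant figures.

Step 1: 140 μL + 4650 μL = 4790 μL total → factor 4790/140 = 34.214
Step 2: 0.65 mL brought to 5000 μL → factor 5/0.65 = 7.6923
Step 3: 35 μL + 1950 μL = 1985 μL total → factor 1985/35 = 56.714
Step 4: 6-fold → factor 6
Step 5: 25 μL brought to 0.1 mL → factor 100/25 = 4
Step 6: 35 μL + 12.2 mL = 12235 μL total → factor 12235/35 = 349.57
Overall dilution factor = 34.214 × 7.6923 × 56.714 × 6 × 4 × 349.57 = 1.2523 × 10^8

1.25 × 10^8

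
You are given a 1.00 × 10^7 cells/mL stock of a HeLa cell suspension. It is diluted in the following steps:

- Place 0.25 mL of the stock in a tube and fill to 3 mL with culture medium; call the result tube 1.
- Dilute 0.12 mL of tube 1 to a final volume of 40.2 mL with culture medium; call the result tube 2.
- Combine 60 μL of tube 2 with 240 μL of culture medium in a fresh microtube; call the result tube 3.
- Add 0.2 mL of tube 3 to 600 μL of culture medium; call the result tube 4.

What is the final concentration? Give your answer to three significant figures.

Step 1: 0.25 mL brought to 3 mL → factor 3/0.25 = 12
Step 2: 0.12 mL brought to 40.2 mL → factor 40.2/0.12 = 335
Step 3: 60 μL + 240 μL = 300 μL total → factor 300/60 = 5
Step 4: 0.2 mL + 600 μL = 0.8 mL total → factor 0.8/0.2 = 4
Overall dilution factor = 12 × 335 × 5 × 4 = 80400
Final = 1.00 × 10^7 cells/mL / 80400 = 124 cells/mL

124 cells/mL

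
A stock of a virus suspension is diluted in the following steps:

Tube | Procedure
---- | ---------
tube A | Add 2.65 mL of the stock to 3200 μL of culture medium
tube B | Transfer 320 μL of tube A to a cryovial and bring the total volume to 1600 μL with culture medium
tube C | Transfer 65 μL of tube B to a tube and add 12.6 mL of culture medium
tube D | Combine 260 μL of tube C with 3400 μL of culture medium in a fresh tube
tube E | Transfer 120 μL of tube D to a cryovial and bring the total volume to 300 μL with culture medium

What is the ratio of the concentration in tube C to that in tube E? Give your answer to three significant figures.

35.2

Step 1: 2.65 mL + 3200 μL = 5.85 mL total → factor 5.85/2.65 = 2.2075
Step 2: 320 μL brought to 1600 μL → factor 1600/320 = 5
Step 3: 65 μL + 12.6 mL = 12665 μL total → factor 12665/65 = 194.85
Step 4: 260 μL + 3400 μL = 3660 μL total → factor 3660/260 = 14.077
Step 5: 120 μL brought to 300 μL → factor 300/120 = 2.5
Dilution factor to tube C = 2150.7; to tube E = 75687
[tube C]/[tube E] = (factor to tube E)/(factor to tube C) = 75687/2150.7 = 35.2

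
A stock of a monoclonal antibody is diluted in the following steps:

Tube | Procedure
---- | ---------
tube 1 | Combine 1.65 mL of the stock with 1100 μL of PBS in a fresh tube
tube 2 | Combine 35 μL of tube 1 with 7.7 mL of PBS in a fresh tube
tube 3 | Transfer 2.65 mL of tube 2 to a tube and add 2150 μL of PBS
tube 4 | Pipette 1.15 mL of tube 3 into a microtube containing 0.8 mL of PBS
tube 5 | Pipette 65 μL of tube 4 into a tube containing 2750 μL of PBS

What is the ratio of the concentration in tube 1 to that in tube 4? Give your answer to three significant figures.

679

Step 1: 1.65 mL + 1100 μL = 2.75 mL total → factor 2.75/1.65 = 1.6667
Step 2: 35 μL + 7.7 mL = 7735 μL total → factor 7735/35 = 221
Step 3: 2.65 mL + 2150 μL = 4.8 mL total → factor 4.8/2.65 = 1.8113
Step 4: 1.15 mL + 0.8 mL = 1.95 mL total → factor 1.95/1.15 = 1.6957
Dilution factor to tube 1 = 1.6667; to tube 4 = 1131.3
[tube 1]/[tube 4] = (factor to tube 4)/(factor to tube 1) = 1131.3/1.6667 = 679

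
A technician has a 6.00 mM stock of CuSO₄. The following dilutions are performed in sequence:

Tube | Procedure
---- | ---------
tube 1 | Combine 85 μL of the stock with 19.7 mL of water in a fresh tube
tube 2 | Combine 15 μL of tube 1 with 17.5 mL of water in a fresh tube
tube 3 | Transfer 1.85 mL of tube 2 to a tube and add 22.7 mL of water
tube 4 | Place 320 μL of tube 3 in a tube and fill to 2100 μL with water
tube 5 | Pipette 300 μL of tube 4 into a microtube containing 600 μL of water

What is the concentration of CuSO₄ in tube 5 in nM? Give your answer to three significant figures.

Step 1: 85 μL + 19.7 mL = 19785 μL total → factor 19785/85 = 232.76
Step 2: 15 μL + 17.5 mL = 17515 μL total → factor 17515/15 = 1167.7
Step 3: 1.85 mL + 22.7 mL = 24.55 mL total → factor 24.55/1.85 = 13.27
Step 4: 320 μL brought to 2100 μL → factor 2100/320 = 6.5625
Step 5: 300 μL + 600 μL = 900 μL total → factor 900/300 = 3
Overall dilution factor = 232.76 × 1167.7 × 13.27 × 6.5625 × 3 = 7.1008 × 10^7
Final = 6.00 mM / 7.1008 × 10^7 = 8.450 × 10^-8 mM = 0.0845 nM

0.0845 nM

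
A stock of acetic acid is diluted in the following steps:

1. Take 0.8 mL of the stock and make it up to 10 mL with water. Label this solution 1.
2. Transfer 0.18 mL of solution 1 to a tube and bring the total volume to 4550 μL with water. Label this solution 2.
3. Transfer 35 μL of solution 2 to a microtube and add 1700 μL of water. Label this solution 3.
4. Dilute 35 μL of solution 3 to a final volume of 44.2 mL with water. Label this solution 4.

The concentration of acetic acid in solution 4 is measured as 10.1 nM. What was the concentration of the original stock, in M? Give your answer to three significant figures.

Step 1: 0.8 mL brought to 10 mL → factor 10/0.8 = 12.5
Step 2: 0.18 mL brought to 4550 μL → factor 4.55/0.18 = 25.278
Step 3: 35 μL + 1700 μL = 1735 μL total → factor 1735/35 = 49.571
Step 4: 35 μL brought to 44.2 mL → factor 44200/35 = 1262.9
Overall dilution factor = 12.5 × 25.278 × 49.571 × 1262.9 = 1.978 × 10^7
Stock = 10.1 nM × 1.978 × 10^7 = 1.998 × 10^8 nM = 0.200 M

0.200 M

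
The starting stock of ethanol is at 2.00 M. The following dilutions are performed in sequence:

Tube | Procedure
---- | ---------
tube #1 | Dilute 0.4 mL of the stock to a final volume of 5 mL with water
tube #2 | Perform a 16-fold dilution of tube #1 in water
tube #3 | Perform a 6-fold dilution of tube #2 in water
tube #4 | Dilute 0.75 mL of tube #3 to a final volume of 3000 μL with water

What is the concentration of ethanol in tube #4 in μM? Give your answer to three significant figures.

417 μM

Step 1: 0.4 mL brought to 5 mL → factor 5/0.4 = 12.5
Step 2: 16-fold → factor 16
Step 3: 6-fold → factor 6
Step 4: 0.75 mL brought to 3000 μL → factor 3/0.75 = 4
Overall dilution factor = 12.5 × 16 × 6 × 4 = 4800
Final = 2.00 M / 4800 = 0.0004167 M = 417 μM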